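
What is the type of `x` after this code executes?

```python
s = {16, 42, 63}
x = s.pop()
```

Popping from set[int] returns int

int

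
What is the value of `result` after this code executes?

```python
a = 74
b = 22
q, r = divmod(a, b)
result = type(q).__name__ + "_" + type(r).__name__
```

a is int; b is int; q is int; r is int; result = 'int_int'

'int_int'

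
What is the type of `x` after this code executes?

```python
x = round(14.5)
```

round() with no decimal places returns int

int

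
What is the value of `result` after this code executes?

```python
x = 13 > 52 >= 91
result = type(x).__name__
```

x is bool; result = 'bool'

'bool'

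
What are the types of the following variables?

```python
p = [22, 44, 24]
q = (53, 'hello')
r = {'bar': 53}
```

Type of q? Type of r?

q is assigned a tuple (parenthesized, comma-separated values); r is assigned a dict literal ({key: value})

tuple, dict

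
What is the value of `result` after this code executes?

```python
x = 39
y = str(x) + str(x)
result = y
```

x = 39; y = '3939'; result = '3939'

'3939'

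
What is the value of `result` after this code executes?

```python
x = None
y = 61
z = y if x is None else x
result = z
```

x = None; y = 61; z = 61; result = 61

61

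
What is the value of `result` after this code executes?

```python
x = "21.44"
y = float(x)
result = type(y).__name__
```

x is str; y is float; result = 'float'

'float'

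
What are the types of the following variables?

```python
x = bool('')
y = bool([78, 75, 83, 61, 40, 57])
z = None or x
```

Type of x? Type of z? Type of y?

bool() returns bool; None or bool returns the bool; bool() returns bool

bool, bool, bool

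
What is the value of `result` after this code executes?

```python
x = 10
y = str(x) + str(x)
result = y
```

x = 10; y = '1010'; result = '1010'

'1010'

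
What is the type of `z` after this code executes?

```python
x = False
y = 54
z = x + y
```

bool + int = int (bool is subclass of int)

int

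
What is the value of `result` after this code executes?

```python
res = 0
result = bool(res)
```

res = 0; result = False

False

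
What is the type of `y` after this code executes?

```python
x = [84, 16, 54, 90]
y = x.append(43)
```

list.append() returns None (mutates in place)

NoneType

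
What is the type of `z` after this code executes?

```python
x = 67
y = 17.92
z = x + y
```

int + float = float

float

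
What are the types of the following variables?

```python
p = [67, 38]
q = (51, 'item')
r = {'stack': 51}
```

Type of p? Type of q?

p is assigned a list literal (square brackets); q is assigned a tuple (parenthesized, comma-separated values)

list, tuple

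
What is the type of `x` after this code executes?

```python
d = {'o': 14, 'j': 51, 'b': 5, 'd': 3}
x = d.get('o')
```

dict.get() returns value type when found

int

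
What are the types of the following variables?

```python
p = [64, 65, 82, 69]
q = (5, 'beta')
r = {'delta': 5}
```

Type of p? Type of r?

p is assigned a list literal (square brackets); r is assigned a dict literal ({key: value})

list, dict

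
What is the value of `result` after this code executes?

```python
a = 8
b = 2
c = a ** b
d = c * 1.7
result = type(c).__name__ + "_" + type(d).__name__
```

a is int; b is int; c is int; d is float; result = 'int_float'

'int_float'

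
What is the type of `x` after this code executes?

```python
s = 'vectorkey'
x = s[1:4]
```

Slicing a str returns str

str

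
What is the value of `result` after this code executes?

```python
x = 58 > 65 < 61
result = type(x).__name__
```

x is bool; result = 'bool'

'bool'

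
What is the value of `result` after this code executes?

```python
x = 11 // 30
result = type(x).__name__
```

x is int; result = 'int'

'int'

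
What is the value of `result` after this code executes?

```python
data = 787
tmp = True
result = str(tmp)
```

data = 787; tmp = True; result = 'True'

'True'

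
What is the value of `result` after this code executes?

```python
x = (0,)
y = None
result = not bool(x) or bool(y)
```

x = (0,); y = None; result = False

False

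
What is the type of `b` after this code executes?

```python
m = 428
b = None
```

None has type NoneType

NoneType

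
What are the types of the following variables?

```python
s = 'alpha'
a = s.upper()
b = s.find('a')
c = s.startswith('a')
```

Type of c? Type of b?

startswith() returns bool; find() returns int

bool, int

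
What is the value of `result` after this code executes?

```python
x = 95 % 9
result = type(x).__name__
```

x is int; result = 'int'

'int'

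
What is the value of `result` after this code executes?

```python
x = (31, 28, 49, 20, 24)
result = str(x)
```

x = (31, 28, 49, 20, 24); result = '(31, 28, 49, 20, 24)'

'(31, 28, 49, 20, 24)'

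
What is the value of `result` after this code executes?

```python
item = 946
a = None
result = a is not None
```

item = 946; a = None; result = False

False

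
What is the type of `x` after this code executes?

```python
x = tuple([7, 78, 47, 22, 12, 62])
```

tuple() constructor returns tuple

tuple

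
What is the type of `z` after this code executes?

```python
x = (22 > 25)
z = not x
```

'not' returns bool

bool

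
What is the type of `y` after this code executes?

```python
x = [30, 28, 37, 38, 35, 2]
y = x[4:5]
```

Slicing a list returns a list

list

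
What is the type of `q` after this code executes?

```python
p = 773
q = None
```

None has type NoneType

NoneType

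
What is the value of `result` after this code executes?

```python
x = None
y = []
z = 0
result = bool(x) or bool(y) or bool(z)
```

x = None; y = []; z = 0; result = False

False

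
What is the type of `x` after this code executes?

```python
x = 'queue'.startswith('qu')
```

str.startswith() returns bool

bool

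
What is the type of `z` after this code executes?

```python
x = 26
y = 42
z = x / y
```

int / int = float

float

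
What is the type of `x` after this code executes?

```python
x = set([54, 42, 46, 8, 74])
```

set() constructor returns set

set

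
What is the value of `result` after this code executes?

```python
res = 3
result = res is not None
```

res = 3; result = True

True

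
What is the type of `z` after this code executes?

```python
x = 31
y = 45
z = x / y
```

int / int = float

float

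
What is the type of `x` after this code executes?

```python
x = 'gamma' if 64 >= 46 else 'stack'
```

Both branches of conditional are str

str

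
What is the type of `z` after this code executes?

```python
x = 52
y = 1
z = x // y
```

int // int = int

int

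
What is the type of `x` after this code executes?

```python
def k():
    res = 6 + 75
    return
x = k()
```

Bare return returns None

NoneType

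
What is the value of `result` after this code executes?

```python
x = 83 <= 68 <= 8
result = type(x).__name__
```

x is bool; result = 'bool'

'bool'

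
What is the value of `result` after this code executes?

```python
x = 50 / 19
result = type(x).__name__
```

x is float; result = 'float'

'float'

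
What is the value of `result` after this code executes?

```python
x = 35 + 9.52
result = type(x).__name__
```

x is float; result = 'float'

'float'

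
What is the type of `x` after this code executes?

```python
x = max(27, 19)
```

max() of ints returns int

int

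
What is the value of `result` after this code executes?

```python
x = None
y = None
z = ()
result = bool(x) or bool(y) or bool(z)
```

x = None; y = None; z = (); result = False

False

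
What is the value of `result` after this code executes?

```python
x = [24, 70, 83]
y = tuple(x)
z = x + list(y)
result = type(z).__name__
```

x is list; y is tuple; z is list; result = 'list'

'list'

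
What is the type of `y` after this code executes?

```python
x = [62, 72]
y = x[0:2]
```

Slicing a list returns a list

list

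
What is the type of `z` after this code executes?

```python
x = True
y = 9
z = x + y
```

bool + int = int (bool is subclass of int)

int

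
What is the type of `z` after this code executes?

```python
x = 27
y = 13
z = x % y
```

int % int = int

int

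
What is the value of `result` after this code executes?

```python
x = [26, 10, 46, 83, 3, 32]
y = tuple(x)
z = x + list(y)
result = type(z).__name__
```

x is list; y is tuple; z is list; result = 'list'

'list'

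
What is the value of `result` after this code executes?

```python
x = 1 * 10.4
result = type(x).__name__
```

x is float; result = 'float'

'float'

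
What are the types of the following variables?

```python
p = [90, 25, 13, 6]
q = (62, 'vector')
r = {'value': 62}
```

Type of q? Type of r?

q is assigned a tuple (parenthesized, comma-separated values); r is assigned a dict literal ({key: value})

tuple, dict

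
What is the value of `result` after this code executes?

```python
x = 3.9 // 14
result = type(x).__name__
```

x is float; result = 'float'

'float'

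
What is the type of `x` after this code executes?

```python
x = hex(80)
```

hex() returns str representation

str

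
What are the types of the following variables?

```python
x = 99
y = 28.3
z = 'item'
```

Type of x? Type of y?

x is assigned a bare integer (no decimal point), so it is an int; y is assigned a number with a decimal point, so it is a float

int, float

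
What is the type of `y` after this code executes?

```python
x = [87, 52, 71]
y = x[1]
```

Indexing list[int] returns int

int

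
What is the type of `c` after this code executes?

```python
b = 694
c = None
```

None has type NoneType

NoneType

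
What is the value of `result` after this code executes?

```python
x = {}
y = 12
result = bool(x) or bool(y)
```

x = {}; y = 12; result = True

True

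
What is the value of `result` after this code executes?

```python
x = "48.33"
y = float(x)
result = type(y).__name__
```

x is str; y is float; result = 'float'

'float'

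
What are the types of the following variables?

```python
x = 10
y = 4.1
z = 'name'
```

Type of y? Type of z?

y is assigned a number with a decimal point, so it is a float; z is assigned a quoted string literal, so it is a str

float, str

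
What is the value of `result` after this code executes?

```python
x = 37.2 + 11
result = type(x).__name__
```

x is float; result = 'float'

'float'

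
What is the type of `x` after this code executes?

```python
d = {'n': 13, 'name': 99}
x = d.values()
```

.values() returns dict_values view

dict_values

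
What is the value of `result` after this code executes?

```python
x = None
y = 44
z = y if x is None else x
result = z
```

x = None; y = 44; z = 44; result = 44

44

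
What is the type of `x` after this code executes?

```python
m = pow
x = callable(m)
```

callable() returns bool

bool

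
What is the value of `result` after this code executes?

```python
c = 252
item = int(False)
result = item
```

c = 252; item = 0; result = 0

0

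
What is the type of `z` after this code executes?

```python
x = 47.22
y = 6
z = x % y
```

float % int = float

float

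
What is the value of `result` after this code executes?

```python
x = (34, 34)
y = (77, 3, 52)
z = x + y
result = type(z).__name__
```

x is tuple; y is tuple; z is tuple; result = 'tuple'

'tuple'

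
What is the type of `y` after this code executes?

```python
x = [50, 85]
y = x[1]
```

Indexing list[int] returns int

int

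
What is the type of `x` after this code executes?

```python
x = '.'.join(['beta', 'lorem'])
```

str.join() returns str

str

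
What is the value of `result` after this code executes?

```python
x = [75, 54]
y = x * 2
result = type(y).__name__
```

x is list; y is list; result = 'list'

'list'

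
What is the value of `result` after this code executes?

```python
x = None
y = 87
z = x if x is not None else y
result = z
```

x = None; y = 87; z = 87; result = 87

87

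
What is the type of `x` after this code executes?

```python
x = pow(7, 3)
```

pow(int, int) returns int

int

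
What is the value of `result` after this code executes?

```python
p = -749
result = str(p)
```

p = -749; result = '-749'

'-749'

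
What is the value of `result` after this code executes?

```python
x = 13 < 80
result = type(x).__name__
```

x is bool; result = 'bool'

'bool'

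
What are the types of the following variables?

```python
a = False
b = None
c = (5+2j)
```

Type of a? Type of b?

a is assigned the constant False, which has type bool; b is assigned None, whose type is NoneType

bool, NoneType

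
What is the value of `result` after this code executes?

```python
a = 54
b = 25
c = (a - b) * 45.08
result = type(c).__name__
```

a is int; b is int; c is float; result = 'float'

'float'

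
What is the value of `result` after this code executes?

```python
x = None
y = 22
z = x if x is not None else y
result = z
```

x = None; y = 22; z = 22; result = 22

22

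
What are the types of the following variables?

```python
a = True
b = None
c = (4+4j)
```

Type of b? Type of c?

b is assigned None, whose type is NoneType; c is assigned (4+4j), an int plus an imaginary literal (j suffix), which evaluates to complex

NoneType, complex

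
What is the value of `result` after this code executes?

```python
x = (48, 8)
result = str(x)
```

x = (48, 8); result = '(48, 8)'

'(48, 8)'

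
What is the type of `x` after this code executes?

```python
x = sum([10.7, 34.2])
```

sum() of floats returns float

float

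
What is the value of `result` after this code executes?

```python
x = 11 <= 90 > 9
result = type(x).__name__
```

x is bool; result = 'bool'

'bool'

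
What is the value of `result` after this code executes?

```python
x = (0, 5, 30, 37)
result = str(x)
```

x = (0, 5, 30, 37); result = '(0, 5, 30, 37)'

'(0, 5, 30, 37)'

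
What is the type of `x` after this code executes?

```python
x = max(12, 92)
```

max() of ints returns int

int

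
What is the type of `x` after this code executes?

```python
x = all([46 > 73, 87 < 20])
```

all() returns bool

bool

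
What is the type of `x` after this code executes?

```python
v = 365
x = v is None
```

'is' comparison returns bool

bool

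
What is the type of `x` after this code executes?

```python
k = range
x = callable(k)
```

callable() returns bool

bool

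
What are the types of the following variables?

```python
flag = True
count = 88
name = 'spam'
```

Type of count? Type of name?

count is assigned a bare integer (no decimal point), so it is an int; name is assigned a quoted string literal, so it is a str

int, str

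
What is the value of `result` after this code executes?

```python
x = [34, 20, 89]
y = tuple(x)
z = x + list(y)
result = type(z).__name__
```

x is list; y is tuple; z is list; result = 'list'

'list'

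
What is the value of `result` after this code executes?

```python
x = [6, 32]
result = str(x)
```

x = [6, 32]; result = '[6, 32]'

'[6, 32]'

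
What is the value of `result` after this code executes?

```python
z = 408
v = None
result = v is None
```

z = 408; v = None; result = True

True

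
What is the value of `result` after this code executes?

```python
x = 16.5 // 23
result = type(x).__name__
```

x is float; result = 'float'

'float'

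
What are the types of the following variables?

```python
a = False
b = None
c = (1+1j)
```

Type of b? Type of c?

b is assigned None, whose type is NoneType; c is assigned (1+1j), an int plus an imaginary literal (j suffix), which evaluates to complex

NoneType, complex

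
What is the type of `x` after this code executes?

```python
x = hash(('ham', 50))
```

hash() returns int

int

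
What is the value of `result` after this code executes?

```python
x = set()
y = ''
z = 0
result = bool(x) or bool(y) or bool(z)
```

x = set(); y = ''; z = 0; result = False

False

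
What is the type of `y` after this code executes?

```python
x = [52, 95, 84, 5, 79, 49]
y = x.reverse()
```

list.reverse() returns None

NoneType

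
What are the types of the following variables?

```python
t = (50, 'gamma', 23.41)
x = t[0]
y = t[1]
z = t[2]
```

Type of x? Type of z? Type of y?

tuple[0] is int; tuple[2] is float; tuple[1] is str

int, float, str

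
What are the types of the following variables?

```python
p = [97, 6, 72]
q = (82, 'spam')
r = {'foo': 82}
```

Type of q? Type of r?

q is assigned a tuple (parenthesized, comma-separated values); r is assigned a dict literal ({key: value})

tuple, dict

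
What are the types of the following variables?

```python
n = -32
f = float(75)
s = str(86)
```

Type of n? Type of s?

n is assigned a bare integer (no decimal point), so it is an int; s is assigned the result of calling str(), which returns a str

int, str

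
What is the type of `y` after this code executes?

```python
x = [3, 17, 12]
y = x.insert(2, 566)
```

list.insert() returns None

NoneType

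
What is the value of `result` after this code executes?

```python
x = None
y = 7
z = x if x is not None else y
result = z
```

x = None; y = 7; z = 7; result = 7

7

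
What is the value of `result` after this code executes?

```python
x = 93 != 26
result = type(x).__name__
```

x is bool; result = 'bool'

'bool'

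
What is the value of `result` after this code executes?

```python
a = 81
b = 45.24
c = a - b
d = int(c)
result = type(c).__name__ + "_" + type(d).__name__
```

a is int; b is float; c is float; d is int; result = 'float_int'

'float_int'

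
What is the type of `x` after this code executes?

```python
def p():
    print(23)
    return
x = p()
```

Bare return returns None

NoneType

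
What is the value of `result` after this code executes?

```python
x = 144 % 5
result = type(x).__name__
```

x is int; result = 'int'

'int'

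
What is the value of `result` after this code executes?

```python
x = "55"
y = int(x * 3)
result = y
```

x = '55'; y = 555555; result = 555555

555555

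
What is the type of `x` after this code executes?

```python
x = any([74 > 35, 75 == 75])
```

any() returns bool

bool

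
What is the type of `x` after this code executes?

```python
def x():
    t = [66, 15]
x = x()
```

Function without return returns None

NoneType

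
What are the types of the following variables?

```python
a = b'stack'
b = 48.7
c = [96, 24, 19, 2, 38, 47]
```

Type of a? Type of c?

a is assigned a bytes literal (b'...' prefix); c is assigned a list literal (square brackets)

bytes, list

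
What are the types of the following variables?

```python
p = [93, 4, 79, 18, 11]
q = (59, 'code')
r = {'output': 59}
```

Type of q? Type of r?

q is assigned a tuple (parenthesized, comma-separated values); r is assigned a dict literal ({key: value})

tuple, dict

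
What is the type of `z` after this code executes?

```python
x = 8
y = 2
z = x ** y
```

positive int ** positive int = int

int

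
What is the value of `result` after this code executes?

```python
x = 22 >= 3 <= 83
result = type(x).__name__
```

x is bool; result = 'bool'

'bool'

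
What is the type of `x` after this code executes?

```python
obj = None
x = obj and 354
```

'and' returns first falsy value (None)

NoneType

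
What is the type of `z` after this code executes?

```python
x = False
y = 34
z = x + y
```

bool + int = int (bool is subclass of int)

int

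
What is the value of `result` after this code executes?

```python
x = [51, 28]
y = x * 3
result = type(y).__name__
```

x is list; y is list; result = 'list'

'list'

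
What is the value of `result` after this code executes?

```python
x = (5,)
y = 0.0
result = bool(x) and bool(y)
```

x = (5,); y = 0.0; result = False

False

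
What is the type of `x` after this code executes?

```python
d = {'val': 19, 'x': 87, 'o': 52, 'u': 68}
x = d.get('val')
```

dict.get() returns value type when found

int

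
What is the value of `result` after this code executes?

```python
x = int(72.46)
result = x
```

x = 72; result = 72

72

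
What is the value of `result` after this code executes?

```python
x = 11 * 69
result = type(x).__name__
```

x is int; result = 'int'

'int'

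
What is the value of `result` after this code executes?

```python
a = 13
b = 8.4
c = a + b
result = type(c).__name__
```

a is int; b is float; c is float; result = 'float'

'float'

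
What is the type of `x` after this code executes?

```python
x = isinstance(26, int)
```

isinstance() returns bool

bool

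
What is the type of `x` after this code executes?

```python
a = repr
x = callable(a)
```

callable() returns bool

bool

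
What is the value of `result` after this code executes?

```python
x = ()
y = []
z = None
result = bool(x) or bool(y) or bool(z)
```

x = (); y = []; z = None; result = False

False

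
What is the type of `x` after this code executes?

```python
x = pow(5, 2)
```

pow(int, int) returns int

int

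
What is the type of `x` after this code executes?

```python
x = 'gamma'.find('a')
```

str.find() returns int index

int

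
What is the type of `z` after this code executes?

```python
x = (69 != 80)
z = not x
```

'not' returns bool

bool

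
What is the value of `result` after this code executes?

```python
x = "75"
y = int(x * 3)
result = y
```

x = '75'; y = 757575; result = 757575

757575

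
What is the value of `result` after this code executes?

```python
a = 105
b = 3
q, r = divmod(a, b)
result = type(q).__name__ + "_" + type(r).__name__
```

a is int; b is int; q is int; r is int; result = 'int_int'

'int_int'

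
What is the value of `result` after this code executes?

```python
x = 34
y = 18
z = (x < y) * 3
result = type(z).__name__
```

x is int; y is int; z is int; result = 'int'

'int'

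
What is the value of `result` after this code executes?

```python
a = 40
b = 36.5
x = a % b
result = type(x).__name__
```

a is int; b is float; x is float; result = 'float'

'float'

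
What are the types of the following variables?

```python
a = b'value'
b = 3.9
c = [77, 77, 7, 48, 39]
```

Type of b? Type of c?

b is assigned a number with a decimal point, so it is a float; c is assigned a list literal (square brackets)

float, list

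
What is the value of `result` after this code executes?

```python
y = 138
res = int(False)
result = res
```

y = 138; res = 0; result = 0

0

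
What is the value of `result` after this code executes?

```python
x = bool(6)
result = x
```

x = True; result = True

True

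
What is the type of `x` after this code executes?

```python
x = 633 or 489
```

'or' returns first truthy value (int)

int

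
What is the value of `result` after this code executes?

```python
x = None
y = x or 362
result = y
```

x = None; y = 362; result = 362

362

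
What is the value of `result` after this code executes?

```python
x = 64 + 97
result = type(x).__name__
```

x is int; result = 'int'

'int'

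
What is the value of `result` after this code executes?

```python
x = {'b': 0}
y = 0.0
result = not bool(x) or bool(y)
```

x = {'b': 0}; y = 0.0; result = False

False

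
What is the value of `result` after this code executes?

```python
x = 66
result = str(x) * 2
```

x = 66; result = '6666'

'6666'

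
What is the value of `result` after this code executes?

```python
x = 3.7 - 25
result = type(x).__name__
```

x is float; result = 'float'

'float'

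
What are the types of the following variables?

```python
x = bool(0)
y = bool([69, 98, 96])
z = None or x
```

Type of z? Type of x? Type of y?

None or bool returns the bool; bool() returns bool; bool() returns bool

bool, bool, bool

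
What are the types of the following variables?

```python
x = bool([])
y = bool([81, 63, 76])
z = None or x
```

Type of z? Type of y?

None or bool returns the bool; bool() returns bool

bool, bool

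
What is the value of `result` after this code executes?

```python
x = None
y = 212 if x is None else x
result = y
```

x = None; y = 212; result = 212

212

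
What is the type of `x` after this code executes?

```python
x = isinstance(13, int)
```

isinstance() returns bool

bool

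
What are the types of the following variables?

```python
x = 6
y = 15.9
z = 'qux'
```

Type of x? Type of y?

x is assigned a bare integer (no decimal point), so it is an int; y is assigned a number with a decimal point, so it is a float

int, float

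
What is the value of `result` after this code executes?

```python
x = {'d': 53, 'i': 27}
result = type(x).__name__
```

x is dict; result = 'dict'

'dict'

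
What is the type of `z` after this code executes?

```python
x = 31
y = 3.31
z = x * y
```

int * float = float

float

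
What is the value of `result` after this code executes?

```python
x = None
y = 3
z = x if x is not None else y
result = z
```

x = None; y = 3; z = 3; result = 3

3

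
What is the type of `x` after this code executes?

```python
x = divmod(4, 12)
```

divmod() returns tuple of (quotient, remainder)

tuple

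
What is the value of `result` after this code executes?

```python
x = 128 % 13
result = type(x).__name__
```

x is int; result = 'int'

'int'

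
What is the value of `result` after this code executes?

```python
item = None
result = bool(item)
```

item = None; result = False

False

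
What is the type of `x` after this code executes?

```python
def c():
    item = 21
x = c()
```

Function without return returns None

NoneType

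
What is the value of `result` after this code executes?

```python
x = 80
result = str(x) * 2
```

x = 80; result = '8080'

'8080'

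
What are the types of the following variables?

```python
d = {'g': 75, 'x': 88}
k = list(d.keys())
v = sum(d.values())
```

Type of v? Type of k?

sum of ints is int; list() converts to list

int, list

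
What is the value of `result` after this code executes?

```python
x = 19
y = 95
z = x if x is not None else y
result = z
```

x = 19; y = 95; z = 19; result = 19

19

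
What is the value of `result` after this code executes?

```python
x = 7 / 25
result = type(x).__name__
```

x is float; result = 'float'

'float'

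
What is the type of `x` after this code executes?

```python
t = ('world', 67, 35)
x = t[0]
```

Index 0 of tuple is a str literal

str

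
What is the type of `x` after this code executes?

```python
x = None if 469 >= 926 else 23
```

469 >= 926 is False, so the else branch is taken

int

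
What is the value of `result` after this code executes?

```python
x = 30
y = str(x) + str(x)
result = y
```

x = 30; y = '3030'; result = '3030'

'3030'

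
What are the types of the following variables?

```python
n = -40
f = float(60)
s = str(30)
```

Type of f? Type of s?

f is assigned the result of calling float(), which returns a float; s is assigned the result of calling str(), which returns a str

float, str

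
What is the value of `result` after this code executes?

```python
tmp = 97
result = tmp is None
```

tmp = 97; result = False

False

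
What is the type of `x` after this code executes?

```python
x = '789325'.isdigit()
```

str.isdigit() returns bool

bool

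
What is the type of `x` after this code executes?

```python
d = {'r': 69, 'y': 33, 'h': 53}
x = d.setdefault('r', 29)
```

dict.setdefault() returns the (existing or default) value

int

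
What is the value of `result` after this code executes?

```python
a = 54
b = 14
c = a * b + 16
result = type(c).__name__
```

a is int; b is int; c is int; result = 'int'

'int'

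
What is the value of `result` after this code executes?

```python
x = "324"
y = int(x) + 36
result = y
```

x = '324'; y = 360; result = 360

360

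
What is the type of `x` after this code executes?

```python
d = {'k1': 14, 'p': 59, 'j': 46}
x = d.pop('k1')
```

dict.pop() returns the value

int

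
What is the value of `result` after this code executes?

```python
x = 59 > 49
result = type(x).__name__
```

x is bool; result = 'bool'

'bool'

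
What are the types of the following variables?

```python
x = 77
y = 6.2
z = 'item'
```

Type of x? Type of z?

x is assigned a bare integer (no decimal point), so it is an int; z is assigned a quoted string literal, so it is a str

int, str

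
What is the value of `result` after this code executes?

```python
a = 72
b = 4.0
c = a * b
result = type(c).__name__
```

a is int; b is float; c is float; result = 'float'

'float'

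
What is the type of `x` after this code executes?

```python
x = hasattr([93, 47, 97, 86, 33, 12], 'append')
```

hasattr() returns bool

bool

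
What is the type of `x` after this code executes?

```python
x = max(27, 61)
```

max() of ints returns int

int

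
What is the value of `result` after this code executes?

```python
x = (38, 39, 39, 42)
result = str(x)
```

x = (38, 39, 39, 42); result = '(38, 39, 39, 42)'

'(38, 39, 39, 42)'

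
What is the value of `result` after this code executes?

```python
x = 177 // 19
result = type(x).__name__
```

x is int; result = 'int'

'int'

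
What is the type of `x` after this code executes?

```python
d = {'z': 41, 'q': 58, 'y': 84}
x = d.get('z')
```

dict.get() returns value type when found

int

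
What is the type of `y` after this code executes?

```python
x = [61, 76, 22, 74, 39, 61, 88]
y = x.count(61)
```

list.count() returns int

int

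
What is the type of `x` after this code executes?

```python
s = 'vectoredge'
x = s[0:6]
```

Slicing a str returns str

str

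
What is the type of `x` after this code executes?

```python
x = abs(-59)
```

abs() of int returns int

int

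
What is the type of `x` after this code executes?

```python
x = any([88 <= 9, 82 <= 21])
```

any() returns bool

bool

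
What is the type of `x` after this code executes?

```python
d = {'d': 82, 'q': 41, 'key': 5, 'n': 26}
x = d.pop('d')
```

dict.pop() returns the value

int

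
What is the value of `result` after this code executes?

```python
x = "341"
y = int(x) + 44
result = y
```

x = '341'; y = 385; result = 385

385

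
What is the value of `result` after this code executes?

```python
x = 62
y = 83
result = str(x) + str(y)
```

x = 62; y = 83; result = '6283'

'6283'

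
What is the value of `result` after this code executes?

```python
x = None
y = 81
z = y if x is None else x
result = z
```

x = None; y = 81; z = 81; result = 81

81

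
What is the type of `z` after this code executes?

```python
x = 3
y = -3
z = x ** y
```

int ** negative = float

float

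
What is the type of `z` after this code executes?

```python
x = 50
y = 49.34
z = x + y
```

int + float = float

float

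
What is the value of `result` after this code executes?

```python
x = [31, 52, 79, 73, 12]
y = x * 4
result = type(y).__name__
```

x is list; y is list; result = 'list'

'list'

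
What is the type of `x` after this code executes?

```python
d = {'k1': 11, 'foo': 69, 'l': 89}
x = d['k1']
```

Accessing dict[str, int] with str key returns int

int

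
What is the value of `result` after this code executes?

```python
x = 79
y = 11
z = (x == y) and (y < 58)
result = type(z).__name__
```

x is int; y is int; z is bool; result = 'bool'

'bool'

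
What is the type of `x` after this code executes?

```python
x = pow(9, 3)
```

pow(int, int) returns int

int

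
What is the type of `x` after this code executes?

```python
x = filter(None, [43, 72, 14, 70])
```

filter() returns a filter object

filter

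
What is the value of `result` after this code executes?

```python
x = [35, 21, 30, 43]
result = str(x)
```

x = [35, 21, 30, 43]; result = '[35, 21, 30, 43]'

'[35, 21, 30, 43]'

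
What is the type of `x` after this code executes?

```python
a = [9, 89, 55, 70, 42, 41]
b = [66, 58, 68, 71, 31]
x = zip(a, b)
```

zip() returns a zip object

zip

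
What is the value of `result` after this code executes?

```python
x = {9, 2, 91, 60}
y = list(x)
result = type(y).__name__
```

x is set; y is list; result = 'list'

'list'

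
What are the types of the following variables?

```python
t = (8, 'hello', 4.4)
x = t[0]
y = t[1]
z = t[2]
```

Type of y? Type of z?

tuple[1] is str; tuple[2] is float

str, float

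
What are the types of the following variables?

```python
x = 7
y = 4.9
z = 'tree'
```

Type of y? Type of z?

y is assigned a number with a decimal point, so it is a float; z is assigned a quoted string literal, so it is a str

float, str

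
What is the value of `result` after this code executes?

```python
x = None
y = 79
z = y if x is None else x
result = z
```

x = None; y = 79; z = 79; result = 79

79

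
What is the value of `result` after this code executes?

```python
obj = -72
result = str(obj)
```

obj = -72; result = '-72'

'-72'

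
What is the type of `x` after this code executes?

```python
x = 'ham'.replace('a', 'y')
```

str.replace() returns str

str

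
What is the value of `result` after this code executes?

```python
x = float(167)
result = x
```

x = 167.0; result = 167.0

167.0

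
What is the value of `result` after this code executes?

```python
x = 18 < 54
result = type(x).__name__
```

x is bool; result = 'bool'

'bool'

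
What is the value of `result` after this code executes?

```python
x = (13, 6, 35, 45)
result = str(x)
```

x = (13, 6, 35, 45); result = '(13, 6, 35, 45)'

'(13, 6, 35, 45)'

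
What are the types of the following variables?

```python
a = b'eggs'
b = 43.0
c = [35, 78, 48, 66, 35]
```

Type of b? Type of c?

b is assigned a number with a decimal point, so it is a float; c is assigned a list literal (square brackets)

float, list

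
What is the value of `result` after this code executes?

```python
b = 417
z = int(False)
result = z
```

b = 417; z = 0; result = 0

0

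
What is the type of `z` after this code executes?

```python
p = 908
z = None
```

None has type NoneType

NoneType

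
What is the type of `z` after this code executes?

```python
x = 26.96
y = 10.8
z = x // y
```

float // float = float

float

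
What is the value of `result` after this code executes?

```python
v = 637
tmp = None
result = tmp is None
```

v = 637; tmp = None; result = True

True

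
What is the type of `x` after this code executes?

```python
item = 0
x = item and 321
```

'and' returns first falsy value (0 is int)

int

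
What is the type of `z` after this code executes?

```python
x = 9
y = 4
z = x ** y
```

positive int ** positive int = int

int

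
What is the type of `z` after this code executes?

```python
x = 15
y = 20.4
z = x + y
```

int + float = float

float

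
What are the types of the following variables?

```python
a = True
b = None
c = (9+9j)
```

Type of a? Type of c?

a is assigned the constant True, which has type bool; c is assigned (9+9j), an int plus an imaginary literal (j suffix), which evaluates to complex

bool, complex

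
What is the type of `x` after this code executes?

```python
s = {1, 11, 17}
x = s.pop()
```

Popping from set[int] returns int

int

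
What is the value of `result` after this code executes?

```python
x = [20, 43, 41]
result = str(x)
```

x = [20, 43, 41]; result = '[20, 43, 41]'

'[20, 43, 41]'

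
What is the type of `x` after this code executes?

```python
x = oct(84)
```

oct() returns str representation

str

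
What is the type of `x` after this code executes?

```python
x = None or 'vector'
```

'or' with None returns the other truthy value (str)

str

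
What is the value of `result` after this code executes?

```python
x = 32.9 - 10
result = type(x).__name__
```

x is float; result = 'float'

'float'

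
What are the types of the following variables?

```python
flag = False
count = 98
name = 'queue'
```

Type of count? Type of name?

count is assigned a bare integer (no decimal point), so it is an int; name is assigned a quoted string literal, so it is a str

int, str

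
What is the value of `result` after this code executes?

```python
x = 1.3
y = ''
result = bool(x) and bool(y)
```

x = 1.3; y = ''; result = False

False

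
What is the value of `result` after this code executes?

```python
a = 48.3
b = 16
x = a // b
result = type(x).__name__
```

a is float; b is int; x is float; result = 'float'

'float'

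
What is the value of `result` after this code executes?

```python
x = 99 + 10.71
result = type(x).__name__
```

x is float; result = 'float'

'float'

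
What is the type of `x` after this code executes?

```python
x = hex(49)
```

hex() returns str representation

str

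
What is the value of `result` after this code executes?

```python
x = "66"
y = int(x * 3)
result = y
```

x = '66'; y = 666666; result = 666666

666666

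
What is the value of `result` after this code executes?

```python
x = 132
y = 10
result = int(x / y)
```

x = 132; y = 10; result = 13

13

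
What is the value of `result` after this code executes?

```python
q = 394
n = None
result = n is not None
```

q = 394; n = None; result = False

False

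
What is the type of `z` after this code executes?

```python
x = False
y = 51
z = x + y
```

bool + int = int (bool is subclass of int)

int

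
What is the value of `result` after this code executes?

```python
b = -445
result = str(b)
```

b = -445; result = '-445'

'-445'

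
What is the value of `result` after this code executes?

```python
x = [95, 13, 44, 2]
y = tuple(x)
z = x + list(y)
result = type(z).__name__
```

x is list; y is tuple; z is list; result = 'list'

'list'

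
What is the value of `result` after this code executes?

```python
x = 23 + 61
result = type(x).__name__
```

x is int; result = 'int'

'int'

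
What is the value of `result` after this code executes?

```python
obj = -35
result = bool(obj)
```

obj = -35; result = True

True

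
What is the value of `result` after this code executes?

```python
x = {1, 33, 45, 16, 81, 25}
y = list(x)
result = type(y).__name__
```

x is set; y is list; result = 'list'

'list'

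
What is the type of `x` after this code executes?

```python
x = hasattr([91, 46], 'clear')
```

hasattr() returns bool

bool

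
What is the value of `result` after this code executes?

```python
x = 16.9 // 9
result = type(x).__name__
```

x is float; result = 'float'

'float'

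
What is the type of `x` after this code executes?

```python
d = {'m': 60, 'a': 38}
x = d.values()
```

.values() returns dict_values view

dict_values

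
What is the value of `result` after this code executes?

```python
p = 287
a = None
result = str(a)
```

p = 287; a = None; result = 'None'

'None'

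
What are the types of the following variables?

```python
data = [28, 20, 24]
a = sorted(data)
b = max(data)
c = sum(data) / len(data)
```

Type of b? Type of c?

max of ints returns int; int / int = float

int, float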